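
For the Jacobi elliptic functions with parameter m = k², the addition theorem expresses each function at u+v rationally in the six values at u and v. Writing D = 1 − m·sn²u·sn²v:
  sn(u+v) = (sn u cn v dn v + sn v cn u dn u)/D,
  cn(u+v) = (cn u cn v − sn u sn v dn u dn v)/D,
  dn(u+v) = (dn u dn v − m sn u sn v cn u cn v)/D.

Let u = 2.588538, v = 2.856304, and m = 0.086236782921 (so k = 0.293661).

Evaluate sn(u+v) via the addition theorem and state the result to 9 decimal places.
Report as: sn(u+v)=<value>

sn u = 0.5818898762012674, cn u = -0.8132675894036806, dn u = 0.9852921318475077
sn v = 0.3484157691300749, cn v = -0.9373400940008372, dn v = 0.9947519343724447
m = k² = 0.086236782921
D = 1 − m·sn²u·sn²v = 0.9964553794181985
sn(u+v) = (sn u·cn v·dn v + sn v·cn u·dn u)/D = -0.8217539665588532/0.9964553794181985 = -0.8246771341017312

sn(u+v)=-0.824677134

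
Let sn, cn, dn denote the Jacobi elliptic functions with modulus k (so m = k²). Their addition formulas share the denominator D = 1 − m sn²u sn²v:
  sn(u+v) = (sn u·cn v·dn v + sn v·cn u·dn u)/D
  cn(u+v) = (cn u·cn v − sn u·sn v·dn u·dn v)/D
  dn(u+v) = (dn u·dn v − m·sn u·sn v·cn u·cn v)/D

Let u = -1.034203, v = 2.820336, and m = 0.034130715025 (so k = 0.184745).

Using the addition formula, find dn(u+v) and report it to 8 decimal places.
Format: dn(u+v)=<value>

sn u = -0.8568504733884538, cn u = 0.5155649971186782, dn u = 0.9873912482046258
sn v = 0.3413519779684597, cn v = -0.9399355441396076, dn v = 0.9980095435689154
m = k² = 0.034130715025
D = 1 − m·sn²u·sn²v = 0.9970801515134486
dn(u+v) = (dn u·dn v − m·sn u·sn v·cn u·cn v)/D = 0.9805882400084133/0.9970801515134486 = 0.9834597935983355

dn(u+v)=0.98345979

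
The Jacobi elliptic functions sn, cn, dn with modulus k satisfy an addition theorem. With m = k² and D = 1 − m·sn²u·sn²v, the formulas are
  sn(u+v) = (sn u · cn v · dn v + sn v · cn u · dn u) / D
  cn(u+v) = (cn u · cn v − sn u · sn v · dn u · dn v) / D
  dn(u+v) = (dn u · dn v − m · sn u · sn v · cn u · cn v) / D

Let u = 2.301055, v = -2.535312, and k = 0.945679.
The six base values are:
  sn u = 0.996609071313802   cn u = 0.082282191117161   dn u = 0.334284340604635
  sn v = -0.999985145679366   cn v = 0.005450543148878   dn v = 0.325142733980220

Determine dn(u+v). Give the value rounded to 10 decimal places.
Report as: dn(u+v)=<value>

dn(u+v)=0.9759997247

m = k² = 0.894308771041
D = 1 − m·sn²u·sn²v = 0.1117724089963176
dn(u+v) = (dn u·dn v − m·sn u·sn v·cn u·cn v)/D = 0.1090898404054833/0.1117724089963176 = 0.9759997246644054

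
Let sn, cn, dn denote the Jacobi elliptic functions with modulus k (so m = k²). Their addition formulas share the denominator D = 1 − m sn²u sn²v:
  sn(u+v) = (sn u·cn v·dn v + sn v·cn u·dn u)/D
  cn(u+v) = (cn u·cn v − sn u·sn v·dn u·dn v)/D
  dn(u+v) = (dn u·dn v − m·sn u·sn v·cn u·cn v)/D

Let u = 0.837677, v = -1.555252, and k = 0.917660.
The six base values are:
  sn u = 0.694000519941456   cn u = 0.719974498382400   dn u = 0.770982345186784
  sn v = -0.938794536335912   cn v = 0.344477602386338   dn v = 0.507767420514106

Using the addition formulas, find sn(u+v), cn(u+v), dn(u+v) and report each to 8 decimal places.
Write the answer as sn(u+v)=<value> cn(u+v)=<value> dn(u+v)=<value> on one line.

sn(u+v)=-0.62209491 cn(u+v)=0.78294184 dn(u+v)=0.82103934

m = k² = 0.8420998756
D = 1 − m·sn²u·sn²v = 0.6425425921953874
sn(u+v) = (sn u·cn v·dn v + sn v·cn u·dn u)/D = -0.3997224752024827/0.6425425921953874 = -0.6220949086608304
cn(u+v) = (cn u·cn v − sn u·sn v·dn u·dn v)/D = 0.5030734793279889/0.6425425921953874 = 0.7829418398695226
dn(u+v) = (dn u·dn v − m·sn u·sn v·cn u·cn v)/D = 0.5275527468496364/0.6425425921953874 = 0.8210393416055688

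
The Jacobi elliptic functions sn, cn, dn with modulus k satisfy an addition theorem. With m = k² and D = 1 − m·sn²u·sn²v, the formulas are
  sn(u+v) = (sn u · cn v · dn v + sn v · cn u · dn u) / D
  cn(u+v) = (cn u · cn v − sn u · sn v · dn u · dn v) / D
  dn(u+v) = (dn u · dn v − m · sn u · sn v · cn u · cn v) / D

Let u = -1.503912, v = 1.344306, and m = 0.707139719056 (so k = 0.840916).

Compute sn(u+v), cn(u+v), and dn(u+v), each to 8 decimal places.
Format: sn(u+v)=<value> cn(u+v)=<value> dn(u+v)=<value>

sn u = -0.9468533653885847, cn u = 0.3216655164177709, dn u = 0.6050017450730995
sn v = 0.9102051642720256, cn v = 0.4141576498539354, dn v = 0.6435476079034054
m = k² = 0.707139719056
D = 1 − m·sn²u·sn²v = 0.4747702995553027
sn(u+v) = (sn u·cn v·dn v + sn v·cn u·dn u)/D = -0.07523159605035954/0.4747702995553027 = -0.158458935027793
cn(u+v) = (cn u·cn v − sn u·sn v·dn u·dn v)/D = 0.4687718467394852/0.4747702995553027 = 0.987365568525588
dn(u+v) = (dn u·dn v − m·sn u·sn v·cn u·cn v)/D = 0.4705364734816861/0.4747702995553027 = 0.9910823695635925

sn(u+v)=-0.15845894 cn(u+v)=0.98736557 dn(u+v)=0.99108237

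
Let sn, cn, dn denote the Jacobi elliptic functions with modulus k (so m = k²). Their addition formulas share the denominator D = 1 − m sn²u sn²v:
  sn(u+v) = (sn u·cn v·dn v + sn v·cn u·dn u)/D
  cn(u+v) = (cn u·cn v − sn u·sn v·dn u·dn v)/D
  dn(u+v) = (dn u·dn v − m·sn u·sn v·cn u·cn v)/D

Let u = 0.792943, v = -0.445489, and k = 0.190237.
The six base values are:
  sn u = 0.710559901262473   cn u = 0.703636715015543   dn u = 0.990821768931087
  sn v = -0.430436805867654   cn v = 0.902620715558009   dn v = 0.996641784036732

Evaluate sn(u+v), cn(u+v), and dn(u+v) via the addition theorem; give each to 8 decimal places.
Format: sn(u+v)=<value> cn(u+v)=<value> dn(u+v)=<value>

m = k² = 0.036190116169
D = 1 − m·sn²u·sn²v = 0.9966145986106881
sn(u+v) = (sn u·cn v·dn v + sn v·cn u·dn u)/D = 0.3391209218997639/0.9966145986106881 = 0.3402728821878679
cn(u+v) = (cn u·cn v − sn u·sn v·dn u·dn v)/D = 0.9371433500237822/0.9966145986106881 = 0.9403267334536232
dn(u+v) = (dn u·dn v − m·sn u·sn v·cn u·cn v)/D = 0.9945243517612311/0.9966145986106881 = 0.9979026527883789

sn(u+v)=0.34027288 cn(u+v)=0.94032673 dn(u+v)=0.99790265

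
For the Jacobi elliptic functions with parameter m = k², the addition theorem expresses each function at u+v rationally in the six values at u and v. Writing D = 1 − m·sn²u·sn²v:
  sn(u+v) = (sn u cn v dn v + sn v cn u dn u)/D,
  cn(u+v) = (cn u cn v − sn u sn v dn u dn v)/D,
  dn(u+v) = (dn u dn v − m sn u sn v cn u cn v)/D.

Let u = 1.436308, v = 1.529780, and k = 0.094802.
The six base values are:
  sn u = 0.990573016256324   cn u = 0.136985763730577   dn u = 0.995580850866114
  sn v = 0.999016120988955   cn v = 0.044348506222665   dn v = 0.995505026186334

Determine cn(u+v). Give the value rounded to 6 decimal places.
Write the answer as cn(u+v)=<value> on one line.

m = k² = 0.008987419204
D = 1 − m·sn²u·sn²v = 0.9911985752787782
cn(u+v) = (cn u·cn v − sn u·sn v·dn u·dn v)/D = -0.9747215536888571/0.9911985752787782 = -0.9833766694173396

cn(u+v)=-0.983377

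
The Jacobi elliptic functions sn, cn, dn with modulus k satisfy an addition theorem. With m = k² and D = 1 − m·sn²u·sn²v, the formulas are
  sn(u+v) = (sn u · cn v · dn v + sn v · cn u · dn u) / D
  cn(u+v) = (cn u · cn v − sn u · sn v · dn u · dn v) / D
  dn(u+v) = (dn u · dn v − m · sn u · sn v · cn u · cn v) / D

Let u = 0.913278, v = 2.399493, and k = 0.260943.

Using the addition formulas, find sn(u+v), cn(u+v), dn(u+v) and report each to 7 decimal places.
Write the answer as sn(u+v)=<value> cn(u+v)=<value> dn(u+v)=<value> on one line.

sn u = 0.7870262000298348, cn u = 0.6169195737424761, dn u = 0.978684618757518
sn v = 0.7122255758685228, cn v = -0.7019506600030739, dn v = 0.9825780752705302
m = k² = 0.068091249249
D = 1 − m·sn²u·sn²v = 0.9786053684002275
sn(u+v) = (sn u·cn v·dn v + sn v·cn u·dn u)/D = -0.112808535471706/0.9786053684002275 = -0.1152747972925178
cn(u+v) = (cn u·cn v − sn u·sn v·dn u·dn v)/D = -0.9720816330877123/0.9786053684002275 = -0.9933336403792881
dn(u+v) = (dn u·dn v − m·sn u·sn v·cn u·cn v)/D = 0.9781625395501842/0.9786053684002275 = 0.9995474898622647

sn(u+v)=-0.1152748 cn(u+v)=-0.9933336 dn(u+v)=0.9995475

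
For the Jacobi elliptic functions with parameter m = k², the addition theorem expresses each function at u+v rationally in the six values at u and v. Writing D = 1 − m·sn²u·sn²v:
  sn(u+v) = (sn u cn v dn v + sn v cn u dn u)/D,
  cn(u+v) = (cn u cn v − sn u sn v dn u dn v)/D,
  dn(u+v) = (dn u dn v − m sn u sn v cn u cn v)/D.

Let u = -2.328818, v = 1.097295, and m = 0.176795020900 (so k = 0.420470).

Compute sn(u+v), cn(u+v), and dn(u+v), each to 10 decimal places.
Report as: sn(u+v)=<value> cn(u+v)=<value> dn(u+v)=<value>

sn u = -0.8107025138048455, cn u = -0.585458311163574, dn u = 0.9401082352619195
sn v = 0.8756498501160311, cn v = 0.4829465187697, dn v = 0.9297527518101282
m = k² = 0.1767950209
D = 1 − m·sn²u·sn²v = 0.9109048579813605
sn(u+v) = (sn u·cn v·dn v + sn v·cn u·dn u)/D = -0.8459749167228392/0.9109048579813605 = -0.928719294128685
cn(u+v) = (cn u·cn v − sn u·sn v·dn u·dn v)/D = 0.3377485759700961/0.9109048579813605 = 0.3707835928316098
dn(u+v) = (dn u·dn v − m·sn u·sn v·cn u·cn v)/D = 0.8385822191920257/0.9109048579813605 = 0.9206035206030104

sn(u+v)=-0.9287192941 cn(u+v)=0.3707835928 dn(u+v)=0.9206035206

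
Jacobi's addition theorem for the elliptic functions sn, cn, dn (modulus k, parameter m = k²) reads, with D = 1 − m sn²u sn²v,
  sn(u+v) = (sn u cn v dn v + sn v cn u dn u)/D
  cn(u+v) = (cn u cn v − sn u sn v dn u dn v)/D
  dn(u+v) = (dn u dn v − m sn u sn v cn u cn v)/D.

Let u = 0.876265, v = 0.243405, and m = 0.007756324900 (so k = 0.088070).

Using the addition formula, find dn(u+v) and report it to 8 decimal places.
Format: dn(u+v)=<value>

sn u = 0.7678764071963162, cn u = 0.6405980200338409, dn u = 0.997710682389012
sn v = 0.2409907688830013, cn v = 0.9705274078114331, dn v = 0.9997747443318428
m = k² = 0.0077563249
D = 1 − m·sn²u·sn²v = 0.9997343930372119
dn(u+v) = (dn u·dn v − m·sn u·sn v·cn u·cn v)/D = 0.9965935802948341/0.9997343930372119 = 0.996858352814255

dn(u+v)=0.99685835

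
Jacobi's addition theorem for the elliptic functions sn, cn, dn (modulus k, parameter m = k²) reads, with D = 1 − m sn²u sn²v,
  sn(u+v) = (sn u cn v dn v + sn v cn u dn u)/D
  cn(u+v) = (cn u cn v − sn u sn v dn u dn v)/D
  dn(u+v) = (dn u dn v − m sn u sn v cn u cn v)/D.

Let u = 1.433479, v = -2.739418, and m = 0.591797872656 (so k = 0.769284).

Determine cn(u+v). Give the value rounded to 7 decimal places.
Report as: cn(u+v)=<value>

cn(u+v)=0.4090227

sn u = 0.9453120509856407, cn u = 0.3261673286233945, dn u = 0.6864114063356538
sn v = -0.8571124046379098, cn v = -0.515129426276368, dn v = 0.7518248599596584
m = k² = 0.591797872656
D = 1 − m·sn²u·sn²v = 0.6114925515822771
cn(u+v) = (cn u·cn v − sn u·sn v·dn u·dn v)/D = 0.2501143264220329/0.6114925515822771 = 0.4090226868256132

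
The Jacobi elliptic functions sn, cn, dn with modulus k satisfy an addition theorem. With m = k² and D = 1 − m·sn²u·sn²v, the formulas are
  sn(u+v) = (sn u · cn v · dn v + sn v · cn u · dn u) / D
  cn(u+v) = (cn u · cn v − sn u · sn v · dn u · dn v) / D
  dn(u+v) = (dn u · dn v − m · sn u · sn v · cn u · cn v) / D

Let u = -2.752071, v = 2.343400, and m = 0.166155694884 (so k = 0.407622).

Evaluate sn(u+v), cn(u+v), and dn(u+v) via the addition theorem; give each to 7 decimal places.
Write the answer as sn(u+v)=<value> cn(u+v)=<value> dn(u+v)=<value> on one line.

sn(u+v)=-0.3957140 cn(u+v)=0.9183738 dn(u+v)=0.9869051

sn u = -0.5054118641807864, cn u = -0.8628782344834654, dn u = 0.9785484136270008
sn v = 0.7975075922896138, cn v = -0.6033089094654771, dn v = 0.9456859560526241
m = k² = 0.166155694884
D = 1 − m·sn²u·sn²v = 0.9730054713650652
sn(u+v) = (sn u·cn v·dn v + sn v·cn u·dn u)/D = -0.3850319218346758/0.9730054713650652 = -0.3957140357026979
cn(u+v) = (cn u·cn v − sn u·sn v·dn u·dn v)/D = 0.8935827138405536/0.9730054713650652 = 0.9183737811740293
dn(u+v) = (dn u·dn v − m·sn u·sn v·cn u·cn v)/D = 0.9602640965833301/0.9730054713650652 = 0.9869051355242024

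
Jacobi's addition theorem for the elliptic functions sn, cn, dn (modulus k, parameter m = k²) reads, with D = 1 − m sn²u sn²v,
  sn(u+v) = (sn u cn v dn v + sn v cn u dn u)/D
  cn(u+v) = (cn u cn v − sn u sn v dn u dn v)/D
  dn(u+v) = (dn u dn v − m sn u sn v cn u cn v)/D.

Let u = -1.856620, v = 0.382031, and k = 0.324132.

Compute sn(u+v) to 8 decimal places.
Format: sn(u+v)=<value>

sn u = -0.9738700513585975, cn u = -0.2271059732081098, dn u = 0.9488715504463916
sn v = 0.3719263968761214, cn v = 0.9282622233543418, dn v = 0.9927068624062987
m = k² = 0.105061553424
D = 1 − m·sn²u·sn²v = 0.9862164893992382
sn(u+v) = (sn u·cn v·dn v + sn v·cn u·dn u)/D = -0.9775617878975617/0.9862164893992382 = -0.991224339083046

sn(u+v)=-0.99122434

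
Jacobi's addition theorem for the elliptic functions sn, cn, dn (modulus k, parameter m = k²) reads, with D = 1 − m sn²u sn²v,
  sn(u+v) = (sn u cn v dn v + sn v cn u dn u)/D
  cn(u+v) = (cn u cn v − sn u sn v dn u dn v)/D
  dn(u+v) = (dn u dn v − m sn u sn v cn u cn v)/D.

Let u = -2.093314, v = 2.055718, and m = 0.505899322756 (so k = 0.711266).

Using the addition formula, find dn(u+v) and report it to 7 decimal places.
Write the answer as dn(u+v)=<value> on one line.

sn u = -0.9863543714878434, cn u = -0.164636125582514, dn u = 0.7126100656238107
sn v = 0.9904030854550334, cn v = -0.1382090023158757, dn v = 0.7097635019252108
m = k² = 0.505899322756
D = 1 − m·sn²u·sn²v = 0.5172147259678891
dn(u+v) = (dn u·dn v − m·sn u·sn v·cn u·cn v)/D = 0.5170299022088128/0.5172147259678891 = 0.9996426556519047

dn(u+v)=0.9996427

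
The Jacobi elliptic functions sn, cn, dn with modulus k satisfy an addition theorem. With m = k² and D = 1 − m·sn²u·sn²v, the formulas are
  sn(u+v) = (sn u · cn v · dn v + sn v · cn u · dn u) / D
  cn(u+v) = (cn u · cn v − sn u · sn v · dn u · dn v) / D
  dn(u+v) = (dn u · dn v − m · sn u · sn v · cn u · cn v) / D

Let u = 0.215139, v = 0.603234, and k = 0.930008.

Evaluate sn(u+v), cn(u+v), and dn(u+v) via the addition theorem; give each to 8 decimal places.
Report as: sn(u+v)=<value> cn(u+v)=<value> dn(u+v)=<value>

sn u = 0.2120962755369693, cn u = 0.9772487758515464, dn u = 0.9803529726951681
sn v = 0.5431167886303458, cn v = 0.8396571645069554, dn v = 0.8630590949960727
m = k² = 0.864914880064
D = 1 − m·sn²u·sn²v = 0.9885230653477435
sn(u+v) = (sn u·cn v·dn v + sn v·cn u·dn u)/D = 0.6740329602469781/0.9885230653477435 = 0.6818586069206855
cn(u+v) = (cn u·cn v − sn u·sn v·dn u·dn v)/D = 0.7230888045220965/0.9885230653477435 = 0.7314839985728889
dn(u+v) = (dn u·dn v − m·sn u·sn v·cn u·cn v)/D = 0.764348970826581/0.9885230653477435 = 0.7732232029990091

sn(u+v)=0.68185861 cn(u+v)=0.73148400 dn(u+v)=0.77322320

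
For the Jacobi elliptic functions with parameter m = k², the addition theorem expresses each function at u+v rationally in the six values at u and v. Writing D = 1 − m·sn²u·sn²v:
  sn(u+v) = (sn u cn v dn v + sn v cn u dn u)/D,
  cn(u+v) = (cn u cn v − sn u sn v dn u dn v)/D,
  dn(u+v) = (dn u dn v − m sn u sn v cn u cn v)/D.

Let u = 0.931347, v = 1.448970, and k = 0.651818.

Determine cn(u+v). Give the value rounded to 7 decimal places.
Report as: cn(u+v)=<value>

sn u = 0.7730308409877081, cn u = 0.634368440956702, dn u = 0.8637763393578171
sn v = 0.9651573024203111, cn v = 0.2616703681824677, dn v = 0.7773187924945595
m = k² = 0.424866705124
D = 1 − m·sn²u·sn²v = 0.7634937933287215
cn(u+v) = (cn u·cn v − sn u·sn v·dn u·dn v)/D = -0.3349557437320169/0.7634937933287215 = -0.4387144291922254

cn(u+v)=-0.4387144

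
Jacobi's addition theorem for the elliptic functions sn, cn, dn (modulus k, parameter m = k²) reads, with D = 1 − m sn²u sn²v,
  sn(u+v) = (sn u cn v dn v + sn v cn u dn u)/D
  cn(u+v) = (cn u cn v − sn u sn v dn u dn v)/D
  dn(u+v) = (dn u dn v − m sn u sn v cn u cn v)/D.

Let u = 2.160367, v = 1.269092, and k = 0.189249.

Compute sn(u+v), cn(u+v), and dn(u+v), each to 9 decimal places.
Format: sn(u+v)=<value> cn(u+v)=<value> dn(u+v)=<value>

sn(u+v)=-0.256165734 cn(u+v)=-0.966632876 dn(u+v)=0.998824197

sn u = 0.8441236482787447, cn u = -0.536148548833793, dn u = 0.9871575756979057
sn v = 0.9521718797851731, cn v = 0.3055629417098381, dn v = 0.9836304354663933
m = k² = 0.035815184001
D = 1 − m·sn²u·sn²v = 0.9768628413711302
sn(u+v) = (sn u·cn v·dn v + sn v·cn u·dn u)/D = -0.2502387866293121/0.9768628413711302 = -0.2561657338486492
cn(u+v) = (cn u·cn v − sn u·sn v·dn u·dn v)/D = -0.9442677377301247/0.9768628413711302 = -0.9666328759160755
dn(u+v) = (dn u·dn v − m·sn u·sn v·cn u·cn v)/D = 0.9757142428579869/0.9768628413711302 = 0.9988241967403211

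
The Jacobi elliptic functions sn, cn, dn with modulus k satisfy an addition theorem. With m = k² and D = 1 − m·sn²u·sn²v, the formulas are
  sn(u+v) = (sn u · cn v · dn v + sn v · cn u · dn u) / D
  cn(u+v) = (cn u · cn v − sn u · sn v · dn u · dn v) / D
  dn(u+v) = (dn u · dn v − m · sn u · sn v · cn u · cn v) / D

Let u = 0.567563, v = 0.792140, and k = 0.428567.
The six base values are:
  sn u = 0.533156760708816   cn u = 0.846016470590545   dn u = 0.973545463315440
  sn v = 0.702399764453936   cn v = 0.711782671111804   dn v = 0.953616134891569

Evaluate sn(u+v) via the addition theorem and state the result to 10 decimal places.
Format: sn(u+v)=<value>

m = k² = 0.183669673489
D = 1 − m·sn²u·sn²v = 0.9742417704145402
sn(u+v) = (sn u·cn v·dn v + sn v·cn u·dn u)/D = 0.9404108284013629/0.9742417704145402 = 0.9652745929803623

sn(u+v)=0.9652745930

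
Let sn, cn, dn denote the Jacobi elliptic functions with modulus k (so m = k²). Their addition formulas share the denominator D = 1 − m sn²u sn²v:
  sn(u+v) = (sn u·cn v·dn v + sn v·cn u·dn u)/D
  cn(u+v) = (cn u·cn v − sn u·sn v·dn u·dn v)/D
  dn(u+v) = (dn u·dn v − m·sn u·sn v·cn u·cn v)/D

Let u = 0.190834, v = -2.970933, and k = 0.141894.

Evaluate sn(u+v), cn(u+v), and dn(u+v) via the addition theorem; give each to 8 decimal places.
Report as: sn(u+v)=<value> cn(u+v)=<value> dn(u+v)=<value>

sn u = 0.1896550902102979, cn u = 0.9818507762166936, dn u = 0.9996378356278064
sn v = -0.1855511766636937, cn v = -0.9826346018936636, dn v = 0.9996533423605008
m = k² = 0.020133907236
D = 1 − m·sn²u·sn²v = 0.9999750664282715
sn(u+v) = (sn u·cn v·dn v + sn v·cn u·dn u)/D = -0.3684146368128729/0.9999750664282715 = -0.3684238229346885
cn(u+v) = (cn u·cn v − sn u·sn v·dn u·dn v)/D = -0.9296347610003969/0.9999750664282715 = -0.9296579406933441
dn(u+v) = (dn u·dn v − m·sn u·sn v·cn u·cn v)/D = 0.9986077164955641/0.9999750664282715 = 0.9986326159735249

sn(u+v)=-0.36842382 cn(u+v)=-0.92965794 dn(u+v)=0.99863262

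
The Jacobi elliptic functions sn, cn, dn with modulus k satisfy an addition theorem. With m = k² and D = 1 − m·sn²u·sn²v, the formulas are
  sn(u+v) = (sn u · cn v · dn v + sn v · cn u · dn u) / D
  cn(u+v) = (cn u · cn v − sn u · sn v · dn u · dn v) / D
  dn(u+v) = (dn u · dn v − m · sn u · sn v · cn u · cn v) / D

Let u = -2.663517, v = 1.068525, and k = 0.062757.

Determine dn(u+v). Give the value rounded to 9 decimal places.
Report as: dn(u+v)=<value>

sn u = -0.4627598707040305, cn u = -0.8864836727577045, dn u = 0.9995782089733394
sn v = 0.8761847229182022, cn v = 0.4819754468069439, dn v = 0.9984870856008032
m = k² = 0.003938441049
D = 1 − m·sn²u·sn²v = 0.9993525189168243
dn(u+v) = (dn u·dn v − m·sn u·sn v·cn u·cn v)/D = 0.997383638989771/0.9993525189168243 = 0.9980298444344871

dn(u+v)=0.998029844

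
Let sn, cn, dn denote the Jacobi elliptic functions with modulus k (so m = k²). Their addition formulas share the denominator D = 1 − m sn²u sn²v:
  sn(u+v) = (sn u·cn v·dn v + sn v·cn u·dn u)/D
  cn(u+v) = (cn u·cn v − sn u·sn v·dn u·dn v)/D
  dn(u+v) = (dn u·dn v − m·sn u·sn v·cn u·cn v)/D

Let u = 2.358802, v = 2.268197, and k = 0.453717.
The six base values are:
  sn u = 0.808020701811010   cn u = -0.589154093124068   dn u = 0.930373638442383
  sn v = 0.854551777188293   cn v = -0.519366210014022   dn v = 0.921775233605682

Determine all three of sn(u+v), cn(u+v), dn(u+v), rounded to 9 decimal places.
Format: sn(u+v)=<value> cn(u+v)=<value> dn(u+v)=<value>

sn(u+v)=-0.948316995 cn(u+v)=-0.317324560 dn(u+v)=0.902701414

m = k² = 0.205859116089
D = 1 − m·sn²u·sn²v = 0.9018496522812532
sn(u+v) = (sn u·cn v·dn v + sn v·cn u·dn u)/D = -0.8552393526042827/0.9018496522812532 = -0.948316995455874
cn(u+v) = (cn u·cn v − sn u·sn v·dn u·dn v)/D = -0.2861790437415441/0.9018496522812532 = -0.3173245596066334
dn(u+v) = (dn u·dn v − m·sn u·sn v·cn u·cn v)/D = 0.8141009559641008/0.9018496522812532 = 0.9027014135946167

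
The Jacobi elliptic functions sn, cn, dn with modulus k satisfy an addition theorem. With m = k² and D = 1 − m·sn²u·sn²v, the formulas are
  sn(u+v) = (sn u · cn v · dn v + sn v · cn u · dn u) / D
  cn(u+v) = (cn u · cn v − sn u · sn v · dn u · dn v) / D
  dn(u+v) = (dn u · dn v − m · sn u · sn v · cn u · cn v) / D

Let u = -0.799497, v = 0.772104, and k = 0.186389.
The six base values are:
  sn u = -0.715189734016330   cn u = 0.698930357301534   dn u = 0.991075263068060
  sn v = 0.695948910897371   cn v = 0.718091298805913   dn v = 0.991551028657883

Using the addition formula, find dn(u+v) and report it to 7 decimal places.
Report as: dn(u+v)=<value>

m = k² = 0.034740859321
D = 1 − m·sn²u·sn²v = 0.9913932771262201
dn(u+v) = (dn u·dn v − m·sn u·sn v·cn u·cn v)/D = 0.9913803582079135/0.9913932771262201 = 0.9999869689268581

dn(u+v)=0.9999870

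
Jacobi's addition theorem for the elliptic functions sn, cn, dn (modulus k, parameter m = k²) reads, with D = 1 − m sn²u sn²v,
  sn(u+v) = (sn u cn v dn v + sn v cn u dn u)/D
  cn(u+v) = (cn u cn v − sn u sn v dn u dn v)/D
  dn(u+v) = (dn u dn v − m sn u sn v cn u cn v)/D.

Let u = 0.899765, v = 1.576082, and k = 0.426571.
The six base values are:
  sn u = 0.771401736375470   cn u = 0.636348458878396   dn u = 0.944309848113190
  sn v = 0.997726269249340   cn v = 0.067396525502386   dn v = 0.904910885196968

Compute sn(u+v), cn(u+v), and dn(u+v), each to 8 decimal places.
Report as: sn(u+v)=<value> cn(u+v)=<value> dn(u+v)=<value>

m = k² = 0.181962818041
D = 1 − m·sn²u·sn²v = 0.8922129236357327
sn(u+v) = (sn u·cn v·dn v + sn v·cn u·dn u)/D = 0.646589941782019/0.8922129236357327 = 0.7247036269629342
cn(u+v) = (cn u·cn v − sn u·sn v·dn u·dn v)/D = -0.6147888648055909/0.8922129236357327 = -0.6890607034701429
dn(u+v) = (dn u·dn v − m·sn u·sn v·cn u·cn v)/D = 0.8485099583800667/0.8922129236357327 = 0.9510173366716342

sn(u+v)=0.72470363 cn(u+v)=-0.68906070 dn(u+v)=0.95101734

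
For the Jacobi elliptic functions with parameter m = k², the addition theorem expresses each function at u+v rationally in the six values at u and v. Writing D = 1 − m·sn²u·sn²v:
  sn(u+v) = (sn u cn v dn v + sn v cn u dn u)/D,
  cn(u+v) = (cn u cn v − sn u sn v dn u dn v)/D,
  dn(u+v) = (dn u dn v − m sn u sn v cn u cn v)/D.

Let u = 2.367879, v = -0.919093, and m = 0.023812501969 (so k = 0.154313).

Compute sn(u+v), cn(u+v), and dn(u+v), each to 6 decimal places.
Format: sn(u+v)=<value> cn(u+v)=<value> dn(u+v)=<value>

sn u = 0.7110066430249199, cn u = -0.7031852910680329, dn u = 0.9939628037553024
sn v = -0.7934722762008125, cn v = 0.6086063973543997, dn v = 0.9924755364029856
m = k² = 0.023812501969
D = 1 − m·sn²u·sn²v = 0.9924209310139286
sn(u+v) = (sn u·cn v·dn v + sn v·cn u·dn u)/D = 0.9840567129545381/0.9924209310139286 = 0.9915719048258635
cn(u+v) = (cn u·cn v − sn u·sn v·dn u·dn v)/D = 0.1285756197872001/0.9924209310139286 = 0.1295575453611584
dn(u+v) = (dn u·dn v − m·sn u·sn v·cn u·cn v)/D = 0.9807344434616635/0.9924209310139286 = 0.9882242633271294

sn(u+v)=0.991572 cn(u+v)=0.129558 dn(u+v)=0.988224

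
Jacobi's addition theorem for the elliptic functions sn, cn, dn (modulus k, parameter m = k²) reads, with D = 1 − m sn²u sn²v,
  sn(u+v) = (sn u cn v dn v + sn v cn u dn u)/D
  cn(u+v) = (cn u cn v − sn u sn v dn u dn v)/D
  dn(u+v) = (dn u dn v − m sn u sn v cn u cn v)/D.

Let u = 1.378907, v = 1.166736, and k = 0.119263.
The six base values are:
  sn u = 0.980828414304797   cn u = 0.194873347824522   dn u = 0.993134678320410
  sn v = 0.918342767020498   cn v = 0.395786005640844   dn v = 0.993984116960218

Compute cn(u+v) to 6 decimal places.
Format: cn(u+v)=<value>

m = k² = 0.014223663169
D = 1 − m·sn²u·sn²v = 0.9884599641961316
cn(u+v) = (cn u·cn v − sn u·sn v·dn u·dn v)/D = -0.8120431637514208/0.9884599641961316 = -0.8215235752232187

cn(u+v)=-0.821524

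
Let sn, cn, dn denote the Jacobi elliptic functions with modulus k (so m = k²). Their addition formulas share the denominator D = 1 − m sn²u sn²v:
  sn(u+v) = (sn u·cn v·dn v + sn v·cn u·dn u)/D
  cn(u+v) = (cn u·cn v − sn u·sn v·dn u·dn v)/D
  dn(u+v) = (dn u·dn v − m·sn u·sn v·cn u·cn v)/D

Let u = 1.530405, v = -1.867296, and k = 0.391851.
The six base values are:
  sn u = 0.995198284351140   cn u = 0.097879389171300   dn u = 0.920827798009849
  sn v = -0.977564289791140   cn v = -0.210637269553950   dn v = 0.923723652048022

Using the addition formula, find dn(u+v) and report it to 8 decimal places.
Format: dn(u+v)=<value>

dn(u+v)=0.99162187

m = k² = 0.153547206201
D = 1 − m·sn²u·sn²v = 0.8546711579609903
dn(u+v) = (dn u·dn v − m·sn u·sn v·cn u·cn v)/D = 0.8475106106824054/0.8546711579609903 = 0.9916218685843243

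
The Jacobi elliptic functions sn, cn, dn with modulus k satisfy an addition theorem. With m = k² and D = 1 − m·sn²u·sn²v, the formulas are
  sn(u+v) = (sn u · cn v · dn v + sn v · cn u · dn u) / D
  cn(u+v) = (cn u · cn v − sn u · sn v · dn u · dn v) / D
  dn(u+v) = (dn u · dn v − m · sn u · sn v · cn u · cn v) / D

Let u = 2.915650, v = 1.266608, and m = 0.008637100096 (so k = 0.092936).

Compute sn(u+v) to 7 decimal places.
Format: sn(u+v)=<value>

sn u = 0.2306458878557653, cn u = -0.9730377559042741, dn u = 0.9997702374279126
sn v = 0.9534538437928432, cn v = 0.3015389987325894, dn v = 0.9960663807505099
m = k² = 0.008637100096
D = 1 − m·sn²u·sn²v = 0.9995823055231547
sn(u+v) = (sn u·cn v·dn v + sn v·cn u·dn u)/D = -0.8582582752176948/0.9995823055231547 = -0.8586169147607163

sn(u+v)=-0.8586169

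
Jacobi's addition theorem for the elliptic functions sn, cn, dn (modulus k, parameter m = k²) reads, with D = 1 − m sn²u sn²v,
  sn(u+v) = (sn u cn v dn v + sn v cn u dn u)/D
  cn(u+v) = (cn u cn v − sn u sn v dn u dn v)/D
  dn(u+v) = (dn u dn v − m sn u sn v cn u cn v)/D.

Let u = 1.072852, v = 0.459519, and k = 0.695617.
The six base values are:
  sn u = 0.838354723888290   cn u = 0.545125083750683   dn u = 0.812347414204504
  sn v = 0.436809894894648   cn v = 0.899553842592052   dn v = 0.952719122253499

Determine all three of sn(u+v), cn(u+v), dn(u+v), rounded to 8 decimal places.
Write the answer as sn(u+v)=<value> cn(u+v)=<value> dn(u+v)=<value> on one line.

m = k² = 0.483883010689
D = 1 − m·sn²u·sn²v = 0.9351095267974895
sn(u+v) = (sn u·cn v·dn v + sn v·cn u·dn u)/D = 0.9119215073822344/0.9351095267974895 = 0.9752028839929927
cn(u+v) = (cn u·cn v − sn u·sn v·dn u·dn v)/D = 0.206951664601032/0.9351095267974895 = 0.2213127539292519
dn(u+v) = (dn u·dn v − m·sn u·sn v·cn u·cn v)/D = 0.6870460763828645/0.9351095267974895 = 0.7347225717353359

sn(u+v)=0.97520288 cn(u+v)=0.22131275 dn(u+v)=0.73472257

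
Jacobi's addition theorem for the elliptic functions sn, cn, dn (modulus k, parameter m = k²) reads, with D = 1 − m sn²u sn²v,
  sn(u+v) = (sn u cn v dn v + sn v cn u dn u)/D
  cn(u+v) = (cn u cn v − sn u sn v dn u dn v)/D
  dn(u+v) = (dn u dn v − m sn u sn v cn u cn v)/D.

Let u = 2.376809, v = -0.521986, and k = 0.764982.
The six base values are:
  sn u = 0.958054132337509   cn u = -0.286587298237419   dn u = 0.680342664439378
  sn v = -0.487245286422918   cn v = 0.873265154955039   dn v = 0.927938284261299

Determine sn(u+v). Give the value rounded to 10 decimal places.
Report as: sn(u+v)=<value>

sn(u+v)=0.9987021762

m = k² = 0.585197460324
D = 1 − m·sn²u·sn²v = 0.8724801413911601
sn(u+v) = (sn u·cn v·dn v + sn v·cn u·dn u)/D = 0.871347815891621/0.8724801413911601 = 0.9987021761919606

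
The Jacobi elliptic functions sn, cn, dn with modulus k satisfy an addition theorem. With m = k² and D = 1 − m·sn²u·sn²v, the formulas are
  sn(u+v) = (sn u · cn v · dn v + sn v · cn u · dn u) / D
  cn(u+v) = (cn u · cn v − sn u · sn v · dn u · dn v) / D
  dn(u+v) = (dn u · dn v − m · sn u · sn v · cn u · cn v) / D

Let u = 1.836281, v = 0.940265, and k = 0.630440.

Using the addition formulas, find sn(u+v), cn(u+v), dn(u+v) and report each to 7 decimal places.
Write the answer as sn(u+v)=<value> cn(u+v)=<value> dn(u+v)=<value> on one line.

sn u = 0.9988961046061721, cn u = -0.04697416526789177, dn u = 0.7768026896568005
sn v = 0.7798577728931128, cn v = 0.6259567509486531, dn v = 0.8707909061125398
m = k² = 0.3974545936
D = 1 − m·sn²u·sn²v = 0.7588101818573607
sn(u+v) = (sn u·cn v·dn v + sn v·cn u·dn u)/D = 0.5160189945009208/0.7588101818573607 = 0.6800369932278014
cn(u+v) = (cn u·cn v − sn u·sn v·dn u·dn v)/D = -0.556342780491182/0.7588101818573607 = -0.7331778009744233
dn(u+v) = (dn u·dn v − m·sn u·sn v·cn u·cn v)/D = 0.6855366005103918/0.7588101818573607 = 0.9034362175167244

sn(u+v)=0.6800370 cn(u+v)=-0.7331778 dn(u+v)=0.9034362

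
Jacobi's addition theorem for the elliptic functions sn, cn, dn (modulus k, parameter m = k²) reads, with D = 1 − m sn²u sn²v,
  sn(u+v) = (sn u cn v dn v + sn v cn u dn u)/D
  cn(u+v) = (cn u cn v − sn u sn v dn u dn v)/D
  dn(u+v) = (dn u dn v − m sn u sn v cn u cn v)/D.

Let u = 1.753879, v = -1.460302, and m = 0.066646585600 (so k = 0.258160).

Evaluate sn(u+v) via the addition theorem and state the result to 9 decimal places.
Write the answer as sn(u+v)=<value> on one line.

sn(u+v)=0.289113655

sn u = 0.9886755316320082, cn u = -0.1500689613216733, dn u = 0.9668786592452732
sn v = -0.9911611366509184, cn v = 0.1326634885447366, dn v = 0.9667090398498536
m = k² = 0.0666465856
D = 1 − m·sn²u·sn²v = 0.9360008793093942
sn(u+v) = (sn u·cn v·dn v + sn v·cn u·dn u)/D = 0.2706106351259855/0.9360008793093942 = 0.2891136548137103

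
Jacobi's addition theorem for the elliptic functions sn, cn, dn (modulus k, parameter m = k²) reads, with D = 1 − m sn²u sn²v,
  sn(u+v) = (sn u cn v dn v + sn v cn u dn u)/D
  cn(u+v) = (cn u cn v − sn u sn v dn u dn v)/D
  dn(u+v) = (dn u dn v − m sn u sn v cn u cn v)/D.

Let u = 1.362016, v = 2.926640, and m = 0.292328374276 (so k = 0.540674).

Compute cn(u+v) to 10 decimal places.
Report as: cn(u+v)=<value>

sn u = 0.9571075178217059, cn u = 0.2897329793606052, dn u = 0.8556933968263235
sn v = 0.4677115945545045, cn v = -0.8838811369857843, dn v = 0.967497782504076
m = k² = 0.292328374276
D = 1 − m·sn²u·sn²v = 0.9414200901861422
cn(u+v) = (cn u·cn v − sn u·sn v·dn u·dn v)/D = -0.6266908871048553/0.9414200901861422 = -0.665686757312501

cn(u+v)=-0.6656867573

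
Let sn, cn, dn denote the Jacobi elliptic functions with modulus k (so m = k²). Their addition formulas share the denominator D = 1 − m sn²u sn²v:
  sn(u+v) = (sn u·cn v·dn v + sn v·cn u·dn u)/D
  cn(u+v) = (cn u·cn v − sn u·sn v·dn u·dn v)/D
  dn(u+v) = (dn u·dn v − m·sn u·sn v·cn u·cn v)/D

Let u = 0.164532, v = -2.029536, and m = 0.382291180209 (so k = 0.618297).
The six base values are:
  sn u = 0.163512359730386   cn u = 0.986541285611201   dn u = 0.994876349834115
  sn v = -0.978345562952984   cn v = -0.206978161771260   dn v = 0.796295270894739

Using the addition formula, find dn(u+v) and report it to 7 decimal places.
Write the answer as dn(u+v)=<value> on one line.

dn(u+v)=0.7874314

m = k² = 0.382291180209
D = 1 − m·sn²u·sn²v = 0.9902168207642776
dn(u+v) = (dn u·dn v − m·sn u·sn v·cn u·cn v)/D = 0.7797277912825527/0.9902168207642776 = 0.7874313735457822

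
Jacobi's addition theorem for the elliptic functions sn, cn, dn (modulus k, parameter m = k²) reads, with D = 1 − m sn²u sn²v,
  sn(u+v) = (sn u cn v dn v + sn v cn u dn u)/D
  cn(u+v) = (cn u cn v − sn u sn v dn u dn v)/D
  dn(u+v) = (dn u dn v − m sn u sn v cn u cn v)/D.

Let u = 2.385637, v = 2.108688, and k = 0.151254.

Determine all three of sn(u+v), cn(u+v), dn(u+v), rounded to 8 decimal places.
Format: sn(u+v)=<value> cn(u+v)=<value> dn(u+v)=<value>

sn(u+v)=-0.97071649 cn(u+v)=-0.24022800 dn(u+v)=0.98916252

sn u = 0.6979927160328459, cn u = -0.716104858498454, dn u = 0.9944114291120442
sn v = 0.8662076848987291, cn v = -0.4996841468591775, dn v = 0.9913800718589494
m = k² = 0.022877772516
D = 1 − m·sn²u·sn²v = 0.9916370484028746
sn(u+v) = (sn u·cn v·dn v + sn v·cn u·dn u)/D = -0.9625984377487836/0.9916370484028746 = -0.9707164927925389
cn(u+v) = (cn u·cn v − sn u·sn v·dn u·dn v)/D = -0.2382189820496392/0.9916370484028746 = -0.2402279971621809
dn(u+v) = (dn u·dn v − m·sn u·sn v·cn u·cn v)/D = 0.9808902022797778/0.9916370484028746 = 0.9891625205609194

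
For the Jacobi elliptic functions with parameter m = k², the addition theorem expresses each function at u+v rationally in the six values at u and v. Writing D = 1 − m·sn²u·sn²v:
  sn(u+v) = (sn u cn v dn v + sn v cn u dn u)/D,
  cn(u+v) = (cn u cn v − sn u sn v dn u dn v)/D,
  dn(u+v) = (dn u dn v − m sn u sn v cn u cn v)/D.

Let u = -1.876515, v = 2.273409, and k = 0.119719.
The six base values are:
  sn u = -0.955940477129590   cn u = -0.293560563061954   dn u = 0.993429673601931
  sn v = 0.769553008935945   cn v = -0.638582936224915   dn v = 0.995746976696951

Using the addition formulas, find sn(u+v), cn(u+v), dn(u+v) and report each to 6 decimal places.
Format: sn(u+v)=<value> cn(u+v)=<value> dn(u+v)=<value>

m = k² = 0.014332638961
D = 1 − m·sn²u·sn²v = 0.9922435152179501
sn(u+v) = (sn u·cn v·dn v + sn v·cn u·dn u)/D = 0.3834249207998436/0.9922435152179501 = 0.3864221987035338
cn(u+v) = (cn u·cn v − sn u·sn v·dn u·dn v)/D = 0.9151680302554871/0.9922435152179501 = 0.9223220068658921
dn(u+v) = (dn u·dn v − m·sn u·sn v·cn u·cn v)/D = 0.9911811566543046/0.9922435152179501 = 0.9989293368539555

sn(u+v)=0.386422 cn(u+v)=0.922322 dn(u+v)=0.998929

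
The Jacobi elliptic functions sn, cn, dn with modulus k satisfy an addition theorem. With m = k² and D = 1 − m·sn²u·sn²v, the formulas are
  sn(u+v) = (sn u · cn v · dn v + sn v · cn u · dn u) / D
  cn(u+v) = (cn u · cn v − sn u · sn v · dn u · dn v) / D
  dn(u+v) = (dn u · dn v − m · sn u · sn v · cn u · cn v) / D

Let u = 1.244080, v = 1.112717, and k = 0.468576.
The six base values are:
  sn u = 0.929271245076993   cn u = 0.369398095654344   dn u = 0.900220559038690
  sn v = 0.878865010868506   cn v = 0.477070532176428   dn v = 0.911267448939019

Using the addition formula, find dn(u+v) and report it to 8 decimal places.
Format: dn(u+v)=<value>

m = k² = 0.219563467776
D = 1 − m·sn²u·sn²v = 0.8535499822965878
dn(u+v) = (dn u·dn v − m·sn u·sn v·cn u·cn v)/D = 0.7887406069631827/0.8535499822965878 = 0.9240707906067469

dn(u+v)=0.92407079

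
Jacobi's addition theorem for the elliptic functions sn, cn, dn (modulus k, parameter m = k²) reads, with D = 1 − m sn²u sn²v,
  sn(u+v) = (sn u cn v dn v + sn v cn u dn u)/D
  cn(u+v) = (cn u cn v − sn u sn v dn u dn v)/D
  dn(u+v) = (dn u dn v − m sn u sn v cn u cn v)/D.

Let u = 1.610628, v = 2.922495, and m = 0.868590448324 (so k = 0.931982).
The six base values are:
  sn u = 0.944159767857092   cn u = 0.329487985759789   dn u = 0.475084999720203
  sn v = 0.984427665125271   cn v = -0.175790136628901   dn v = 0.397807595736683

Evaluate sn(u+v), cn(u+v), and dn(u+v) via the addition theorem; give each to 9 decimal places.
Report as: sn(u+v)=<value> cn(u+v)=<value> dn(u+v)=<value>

sn(u+v)=0.352803649 cn(u+v)=-0.935697379 dn(u+v)=0.944397261

m = k² = 0.868590448324
D = 1 − m·sn²u·sn²v = 0.2496331309415133
sn(u+v) = (sn u·cn v·dn v + sn v·cn u·dn u)/D = 0.08807147951627843/0.2496331309415133 = 0.3528036490353228
cn(u+v) = (cn u·cn v − sn u·sn v·dn u·dn v)/D = -0.2335810663548663/0.2496331309415133 = -0.9356973790854395
dn(u+v) = (dn u·dn v − m·sn u·sn v·cn u·cn v)/D = 0.2357528451220009/0.2496331309415133 = 0.9443972610239607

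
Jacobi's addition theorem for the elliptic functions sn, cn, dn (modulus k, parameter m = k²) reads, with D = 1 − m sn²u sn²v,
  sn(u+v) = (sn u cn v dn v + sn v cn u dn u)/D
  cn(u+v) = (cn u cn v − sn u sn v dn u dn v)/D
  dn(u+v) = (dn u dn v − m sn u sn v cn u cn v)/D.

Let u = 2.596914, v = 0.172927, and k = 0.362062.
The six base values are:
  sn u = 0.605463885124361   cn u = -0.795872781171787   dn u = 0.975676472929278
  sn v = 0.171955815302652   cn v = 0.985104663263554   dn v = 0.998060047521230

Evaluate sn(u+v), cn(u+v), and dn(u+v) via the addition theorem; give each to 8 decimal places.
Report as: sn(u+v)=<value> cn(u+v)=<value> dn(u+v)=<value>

sn(u+v)=0.46241913 cn(u+v)=-0.88666146 dn(u+v)=0.98588492

m = k² = 0.131088891844
D = 1 − m·sn²u·sn²v = 0.9985790587758887
sn(u+v) = (sn u·cn v·dn v + sn v·cn u·dn u)/D = 0.4617620633315326/0.9985790587758887 = 0.4624191337414837
cn(u+v) = (cn u·cn v − sn u·sn v·dn u·dn v)/D = -0.8854015662362166/0.9985790587758887 = -0.8866614600566418
dn(u+v) = (dn u·dn v − m·sn u·sn v·cn u·cn v)/D = 0.984484033452458/0.9985790587758887 = 0.9858849179746378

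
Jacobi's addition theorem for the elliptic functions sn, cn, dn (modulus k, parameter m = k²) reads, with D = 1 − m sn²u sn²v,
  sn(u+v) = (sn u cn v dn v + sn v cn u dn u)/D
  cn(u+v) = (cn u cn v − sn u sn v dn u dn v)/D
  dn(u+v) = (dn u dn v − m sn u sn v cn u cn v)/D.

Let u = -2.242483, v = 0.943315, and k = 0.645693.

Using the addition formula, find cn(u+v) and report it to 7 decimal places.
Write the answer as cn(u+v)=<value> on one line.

sn u = -0.9391053790342369, cn u = -0.3436292872689437, dn u = 0.795179760592909
sn v = 0.7801123296171102, cn v = 0.625639475400462, dn v = 0.8638710220052479
m = k² = 0.416919450249
D = 1 − m·sn²u·sn²v = 0.776233485793644
cn(u+v) = (cn u·cn v − sn u·sn v·dn u·dn v)/D = 0.2882641665082874/0.776233485793644 = 0.3713627043718136

cn(u+v)=0.3713627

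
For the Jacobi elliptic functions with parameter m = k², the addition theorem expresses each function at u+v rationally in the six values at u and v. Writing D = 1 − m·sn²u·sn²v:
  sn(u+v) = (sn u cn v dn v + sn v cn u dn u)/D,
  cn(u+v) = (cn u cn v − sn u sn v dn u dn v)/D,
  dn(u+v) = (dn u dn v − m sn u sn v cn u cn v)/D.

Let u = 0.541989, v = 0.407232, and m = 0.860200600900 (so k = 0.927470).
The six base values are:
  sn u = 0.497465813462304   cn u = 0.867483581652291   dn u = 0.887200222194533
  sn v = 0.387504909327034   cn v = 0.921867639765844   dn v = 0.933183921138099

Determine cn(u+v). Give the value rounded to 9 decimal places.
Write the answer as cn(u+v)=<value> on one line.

m = k² = 0.8602006009
D = 1 − m·sn²u·sn²v = 0.9680345633612946
cn(u+v) = (cn u·cn v − sn u·sn v·dn u·dn v)/D = 0.6401063458438361/0.9680345633612946 = 0.6612432758818059

cn(u+v)=0.661243276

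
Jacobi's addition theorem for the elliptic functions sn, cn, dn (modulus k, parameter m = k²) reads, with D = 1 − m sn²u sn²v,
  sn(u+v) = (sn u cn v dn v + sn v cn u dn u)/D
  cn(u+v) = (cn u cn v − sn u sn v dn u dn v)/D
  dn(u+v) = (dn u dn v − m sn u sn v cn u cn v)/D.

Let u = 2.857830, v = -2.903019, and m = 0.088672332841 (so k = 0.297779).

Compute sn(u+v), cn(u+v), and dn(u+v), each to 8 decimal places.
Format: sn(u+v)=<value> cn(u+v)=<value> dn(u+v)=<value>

sn u = 0.3489526004090536, cn u = -0.9371403751134402, dn u = 0.9945866250382418
sn v = -0.3064680217282243, cn v = -0.9518809545620653, dn v = 0.9958271233828234
m = k² = 0.088672332841
D = 1 − m·sn²u·sn²v = 0.9989858753425619
sn(u+v) = (sn u·cn v·dn v + sn v·cn u·dn u)/D = -0.04512644980982218/0.9989858753425619 = -0.04517226011263461
cn(u+v) = (cn u·cn v − sn u·sn v·dn u·dn v)/D = 0.9979661230029335/0.9989858753425619 = 0.9989792124545518
dn(u+v) = (dn u·dn v − m·sn u·sn v·cn u·cn v)/D = 0.9988954935868638/0.9989858753425619 = 0.9999095264928875

sn(u+v)=-0.04517226 cn(u+v)=0.99897921 dn(u+v)=0.99990953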